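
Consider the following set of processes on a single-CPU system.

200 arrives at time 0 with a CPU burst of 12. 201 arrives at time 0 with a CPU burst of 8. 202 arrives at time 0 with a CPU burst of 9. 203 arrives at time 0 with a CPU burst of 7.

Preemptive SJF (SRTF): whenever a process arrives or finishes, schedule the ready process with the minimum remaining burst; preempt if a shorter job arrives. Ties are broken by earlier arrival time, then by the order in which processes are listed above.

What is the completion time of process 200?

36

Gantt: | 203 0-7 | 201 7-15 | 202 15-24 | 200 24-36 |
Completion: 200=36  201=15  202=24  203=7
Turnaround (C−A): 200=36  201=15  202=24  203=7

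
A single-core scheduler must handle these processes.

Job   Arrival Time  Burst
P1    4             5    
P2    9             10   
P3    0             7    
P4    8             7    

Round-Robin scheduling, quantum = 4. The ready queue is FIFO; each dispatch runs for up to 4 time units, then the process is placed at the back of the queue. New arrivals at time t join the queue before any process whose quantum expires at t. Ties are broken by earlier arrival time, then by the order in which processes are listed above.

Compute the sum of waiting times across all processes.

Timeline: | P3 0-4 | P1 4-8 | P3 8-11 | P4 11-15 | P1 15-16 | P2 16-20 | P4 20-23 | P2 23-29 |
Completion: P1=16  P2=29  P3=11  P4=23
Waiting = turnaround − burst: P1=7, P2=10, P3=4, P4=8
Total waiting = 7 + 10 + 4 + 8 = 29

29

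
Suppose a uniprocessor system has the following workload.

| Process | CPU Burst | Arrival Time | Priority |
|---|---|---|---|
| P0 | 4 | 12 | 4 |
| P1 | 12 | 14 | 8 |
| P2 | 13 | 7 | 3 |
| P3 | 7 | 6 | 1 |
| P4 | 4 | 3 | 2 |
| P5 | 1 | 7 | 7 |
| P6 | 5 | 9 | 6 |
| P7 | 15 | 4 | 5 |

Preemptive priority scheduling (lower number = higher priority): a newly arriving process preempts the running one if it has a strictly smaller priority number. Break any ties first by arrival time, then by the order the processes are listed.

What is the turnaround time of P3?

Gantt: | idle 0-3 | P4 3-6 | P3 6-13 | P4 13-14 | P2 14-27 | P0 27-31 | P7 31-46 | P6 46-51 | P5 51-52 | P1 52-64 |
Completion: P0=31  P1=64  P2=27  P3=13  P4=14  P5=52  P6=51  P7=46
Turnaround (C−A): P0=19  P1=50  P2=20  P3=7  P4=11  P5=45  P6=42  P7=42
Turnaround(P3) = completion − arrival = 13 − 6 = 7

7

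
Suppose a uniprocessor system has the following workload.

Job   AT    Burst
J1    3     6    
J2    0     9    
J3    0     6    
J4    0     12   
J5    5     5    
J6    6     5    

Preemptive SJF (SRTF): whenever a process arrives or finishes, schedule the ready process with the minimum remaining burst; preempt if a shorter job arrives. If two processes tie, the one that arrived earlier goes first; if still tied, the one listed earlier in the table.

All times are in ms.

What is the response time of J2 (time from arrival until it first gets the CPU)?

Gantt: | J3 0-6 | J5 6-11 | J6 11-16 | J1 16-22 | J2 22-31 | J4 31-43 |
Completion: J1=22  J2=31  J3=6  J4=43  J5=11  J6=16
Turnaround (C−A): J1=19  J2=31  J3=6  J4=43  J5=6  J6=10
Response(J2) = first start − arrival = 22 − 0 = 22

22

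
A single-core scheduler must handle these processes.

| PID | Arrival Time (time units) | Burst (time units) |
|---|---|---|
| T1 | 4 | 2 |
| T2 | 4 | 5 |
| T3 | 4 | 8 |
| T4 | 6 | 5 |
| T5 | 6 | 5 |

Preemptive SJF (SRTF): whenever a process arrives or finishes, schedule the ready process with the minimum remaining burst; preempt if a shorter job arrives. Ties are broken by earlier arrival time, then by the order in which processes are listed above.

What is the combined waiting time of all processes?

34

Schedule: | idle 0-4 | T1 4-6 | T2 6-11 | T4 11-16 | T5 16-21 | T3 21-29 |
Completion: T1=6  T2=11  T3=29  T4=16  T5=21
Turnaround (C−A): T1=2  T2=7  T3=25  T4=10  T5=15
Waiting = turnaround − burst: T1=0, T2=2, T3=17, T4=5, T5=10
Total waiting = 0 + 2 + 17 + 5 + 10 = 34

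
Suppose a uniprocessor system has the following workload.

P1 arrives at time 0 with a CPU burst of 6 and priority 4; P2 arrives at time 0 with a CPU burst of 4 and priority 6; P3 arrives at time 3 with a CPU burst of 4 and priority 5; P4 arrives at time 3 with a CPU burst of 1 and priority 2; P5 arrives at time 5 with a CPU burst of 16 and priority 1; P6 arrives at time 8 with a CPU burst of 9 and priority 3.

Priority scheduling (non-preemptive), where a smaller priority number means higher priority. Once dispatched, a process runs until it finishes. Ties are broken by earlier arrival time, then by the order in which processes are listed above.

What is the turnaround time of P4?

20

Gantt: | P1 0-6 | P5 6-22 | P4 22-23 | P6 23-32 | P3 32-36 | P2 36-40 |
Completion: P1=6  P2=40  P3=36  P4=23  P5=22  P6=32
Turnaround(P4) = completion − arrival = 23 − 3 = 20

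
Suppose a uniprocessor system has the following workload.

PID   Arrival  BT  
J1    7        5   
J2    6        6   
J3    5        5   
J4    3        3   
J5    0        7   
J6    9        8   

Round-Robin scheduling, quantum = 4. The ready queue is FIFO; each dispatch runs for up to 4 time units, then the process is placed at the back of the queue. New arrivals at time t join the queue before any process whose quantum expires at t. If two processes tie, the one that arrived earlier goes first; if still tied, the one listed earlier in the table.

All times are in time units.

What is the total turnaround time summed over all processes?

107

Timeline: | J5 0-4 | J4 4-7 | J5 7-10 | J3 10-14 | J2 14-18 | J1 18-22 | J6 22-26 | J3 26-27 | J2 27-29 | J1 29-30 | J6 30-34 |
Completion: J1=30  J2=29  J3=27  J4=7  J5=10  J6=34
Turnaround (C−A): J1=23  J2=23  J3=22  J4=4  J5=10  J6=25
Turnaround = completion − arrival: J1=23, J2=23, J3=22, J4=4, J5=10, J6=25
Total turnaround = 23 + 23 + 22 + 4 + 10 + 25 = 107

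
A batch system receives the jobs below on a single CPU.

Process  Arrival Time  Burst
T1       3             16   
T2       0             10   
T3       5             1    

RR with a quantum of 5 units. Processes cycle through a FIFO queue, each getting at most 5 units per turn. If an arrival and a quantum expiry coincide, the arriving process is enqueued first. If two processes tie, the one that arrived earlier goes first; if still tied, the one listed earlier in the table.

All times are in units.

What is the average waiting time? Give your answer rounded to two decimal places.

Timeline: | T2 0-5 | T1 5-10 | T3 10-11 | T2 11-16 | T1 16-27 |
Completion: T1=27  T2=16  T3=11
Waiting times: T1=8, T2=6, T3=5
Average waiting = (8+6+5) / 3 = 19/3 = 6.33

6.33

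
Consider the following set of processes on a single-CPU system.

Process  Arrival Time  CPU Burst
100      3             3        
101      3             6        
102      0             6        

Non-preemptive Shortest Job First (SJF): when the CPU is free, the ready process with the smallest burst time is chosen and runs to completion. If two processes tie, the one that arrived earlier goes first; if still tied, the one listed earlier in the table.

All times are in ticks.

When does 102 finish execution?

Gantt: | 102 0-6 | 100 6-9 | 101 9-15 |
Completion: 100=9  101=15  102=6
Turnaround (C−A): 100=6  101=12  102=6

6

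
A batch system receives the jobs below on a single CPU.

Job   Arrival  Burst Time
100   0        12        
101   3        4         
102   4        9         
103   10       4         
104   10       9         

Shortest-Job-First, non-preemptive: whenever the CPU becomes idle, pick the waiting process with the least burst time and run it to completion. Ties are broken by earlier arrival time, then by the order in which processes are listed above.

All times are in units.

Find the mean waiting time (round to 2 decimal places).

10.00

Timeline: | 100 0-12 | 101 12-16 | 103 16-20 | 102 20-29 | 104 29-38 |
Completion: 100=12  101=16  102=29  103=20  104=38
Turnaround (C−A): 100=12  101=13  102=25  103=10  104=28
Waiting times: 100=0, 101=9, 102=16, 103=6, 104=19
Average waiting = (0+9+16+6+19) / 5 = 50/5 = 10.00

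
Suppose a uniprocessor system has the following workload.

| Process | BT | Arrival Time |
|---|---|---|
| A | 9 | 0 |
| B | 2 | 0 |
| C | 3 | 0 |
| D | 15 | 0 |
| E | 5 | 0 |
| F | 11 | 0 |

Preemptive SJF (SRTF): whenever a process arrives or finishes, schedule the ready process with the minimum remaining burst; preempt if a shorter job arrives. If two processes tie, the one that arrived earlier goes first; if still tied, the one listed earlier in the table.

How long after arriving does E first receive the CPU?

Timeline: | B 0-2 | C 2-5 | E 5-10 | A 10-19 | F 19-30 | D 30-45 |
Completion: A=19  B=2  C=5  D=45  E=10  F=30
Response(E) = first start − arrival = 5 − 0 = 5

5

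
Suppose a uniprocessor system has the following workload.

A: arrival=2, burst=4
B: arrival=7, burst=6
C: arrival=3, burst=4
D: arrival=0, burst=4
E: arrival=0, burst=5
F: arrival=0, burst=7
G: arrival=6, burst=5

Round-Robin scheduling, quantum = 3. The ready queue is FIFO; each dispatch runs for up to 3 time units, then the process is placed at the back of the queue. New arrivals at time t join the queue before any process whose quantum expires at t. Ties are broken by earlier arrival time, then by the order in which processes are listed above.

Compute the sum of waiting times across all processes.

Timeline: | D 0-3 | E 3-6 | F 6-9 | A 9-12 | C 12-15 | D 15-16 | G 16-19 | E 19-21 | B 21-24 | F 24-27 | A 27-28 | C 28-29 | G 29-31 | B 31-34 | F 34-35 |
Completion: A=28  B=34  C=29  D=16  E=21  F=35  G=31
Turnaround (C−A): A=26  B=27  C=26  D=16  E=21  F=35  G=25
Waiting = turnaround − burst: A=22, B=21, C=22, D=12, E=16, F=28, G=20
Total waiting = 22 + 21 + 22 + 12 + 16 + 28 + 20 = 141

141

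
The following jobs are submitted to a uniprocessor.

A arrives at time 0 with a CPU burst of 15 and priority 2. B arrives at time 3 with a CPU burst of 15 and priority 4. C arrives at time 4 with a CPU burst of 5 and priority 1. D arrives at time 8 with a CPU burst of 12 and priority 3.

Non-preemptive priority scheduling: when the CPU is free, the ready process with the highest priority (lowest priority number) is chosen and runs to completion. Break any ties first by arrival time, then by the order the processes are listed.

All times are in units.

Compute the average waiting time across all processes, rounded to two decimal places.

Gantt: | A 0-15 | C 15-20 | D 20-32 | B 32-47 |
Completion: A=15  B=47  C=20  D=32
Waiting times: A=0, B=29, C=11, D=12
Average waiting = (0+29+11+12) / 4 = 52/4 = 13.00

13.00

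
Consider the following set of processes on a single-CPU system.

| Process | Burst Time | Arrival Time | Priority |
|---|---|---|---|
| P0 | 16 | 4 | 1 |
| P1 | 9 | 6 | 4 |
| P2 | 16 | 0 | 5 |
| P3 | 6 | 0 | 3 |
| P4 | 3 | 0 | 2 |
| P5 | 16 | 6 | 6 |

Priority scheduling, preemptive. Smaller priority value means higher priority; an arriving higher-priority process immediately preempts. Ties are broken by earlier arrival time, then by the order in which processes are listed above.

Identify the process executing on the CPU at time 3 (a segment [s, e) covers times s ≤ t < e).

Gantt: | P4 0-3 | P3 3-4 | P0 4-20 | P3 20-25 | P1 25-34 | P2 34-50 | P5 50-66 |
Completion: P0=20  P1=34  P2=50  P3=25  P4=3  P5=66

P3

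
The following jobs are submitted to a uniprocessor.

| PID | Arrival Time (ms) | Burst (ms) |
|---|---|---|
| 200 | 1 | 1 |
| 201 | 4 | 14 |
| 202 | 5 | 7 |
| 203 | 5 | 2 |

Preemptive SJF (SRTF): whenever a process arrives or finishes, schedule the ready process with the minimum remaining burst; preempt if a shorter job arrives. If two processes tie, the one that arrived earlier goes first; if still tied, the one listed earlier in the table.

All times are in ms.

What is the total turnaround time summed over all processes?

Schedule: | idle 0-1 | 200 1-2 | idle 2-4 | 201 4-5 | 203 5-7 | 202 7-14 | 201 14-27 |
Completion: 200=2  201=27  202=14  203=7
Turnaround (C−A): 200=1  201=23  202=9  203=2
Turnaround = completion − arrival: 200=1, 201=23, 202=9, 203=2
Total turnaround = 1 + 23 + 9 + 2 = 35

35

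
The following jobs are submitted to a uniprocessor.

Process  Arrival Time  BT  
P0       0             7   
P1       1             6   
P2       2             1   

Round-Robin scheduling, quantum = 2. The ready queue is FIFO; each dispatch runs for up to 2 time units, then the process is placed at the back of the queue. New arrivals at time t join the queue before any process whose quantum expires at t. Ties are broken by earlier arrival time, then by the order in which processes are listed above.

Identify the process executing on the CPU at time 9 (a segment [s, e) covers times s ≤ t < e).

Timeline: | P0 0-2 | P1 2-4 | P2 4-5 | P0 5-7 | P1 7-9 | P0 9-11 | P1 11-13 | P0 13-14 |
Completion: P0=14  P1=13  P2=5

P0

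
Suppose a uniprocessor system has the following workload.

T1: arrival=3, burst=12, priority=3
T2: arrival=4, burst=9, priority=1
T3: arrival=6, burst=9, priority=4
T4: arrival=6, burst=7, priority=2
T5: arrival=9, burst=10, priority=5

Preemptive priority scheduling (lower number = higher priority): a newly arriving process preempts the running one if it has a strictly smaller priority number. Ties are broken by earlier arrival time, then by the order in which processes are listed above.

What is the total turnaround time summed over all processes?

126

Schedule: | idle 0-3 | T1 3-4 | T2 4-13 | T4 13-20 | T1 20-31 | T3 31-40 | T5 40-50 |
Completion: T1=31  T2=13  T3=40  T4=20  T5=50
Turnaround = completion − arrival: T1=28, T2=9, T3=34, T4=14, T5=41
Total turnaround = 28 + 9 + 34 + 14 + 41 = 126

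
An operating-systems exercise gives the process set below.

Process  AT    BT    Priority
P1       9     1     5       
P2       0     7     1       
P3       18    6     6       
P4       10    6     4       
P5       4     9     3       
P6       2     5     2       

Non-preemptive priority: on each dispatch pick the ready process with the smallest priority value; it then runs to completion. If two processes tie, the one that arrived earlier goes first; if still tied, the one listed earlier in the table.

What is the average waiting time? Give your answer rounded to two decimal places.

Schedule: | P2 0-7 | P6 7-12 | P5 12-21 | P4 21-27 | P1 27-28 | P3 28-34 |
Completion: P1=28  P2=7  P3=34  P4=27  P5=21  P6=12
Turnaround (C−A): P1=19  P2=7  P3=16  P4=17  P5=17  P6=10
Waiting times: P1=18, P2=0, P3=10, P4=11, P5=8, P6=5
Average waiting = (18+0+10+11+8+5) / 6 = 52/6 = 8.67

8.67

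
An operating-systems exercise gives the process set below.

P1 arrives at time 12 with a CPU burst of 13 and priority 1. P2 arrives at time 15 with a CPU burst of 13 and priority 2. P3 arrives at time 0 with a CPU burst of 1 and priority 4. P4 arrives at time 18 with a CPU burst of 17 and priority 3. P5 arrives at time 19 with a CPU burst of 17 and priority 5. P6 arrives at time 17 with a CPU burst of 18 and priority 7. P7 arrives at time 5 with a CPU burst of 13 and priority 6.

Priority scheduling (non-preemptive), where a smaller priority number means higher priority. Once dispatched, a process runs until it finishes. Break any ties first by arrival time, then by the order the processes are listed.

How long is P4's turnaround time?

43

Timeline: | P3 0-1 | idle 1-5 | P7 5-18 | P1 18-31 | P2 31-44 | P4 44-61 | P5 61-78 | P6 78-96 |
Completion: P1=31  P2=44  P3=1  P4=61  P5=78  P6=96  P7=18
Turnaround(P4) = completion − arrival = 61 − 18 = 43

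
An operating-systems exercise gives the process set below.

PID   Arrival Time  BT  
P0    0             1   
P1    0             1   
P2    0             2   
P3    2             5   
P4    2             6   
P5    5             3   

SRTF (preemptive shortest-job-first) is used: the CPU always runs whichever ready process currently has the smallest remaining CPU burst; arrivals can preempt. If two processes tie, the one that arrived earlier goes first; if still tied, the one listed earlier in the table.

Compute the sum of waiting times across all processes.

Schedule: | P0 0-1 | P1 1-2 | P2 2-4 | P3 4-5 | P5 5-8 | P3 8-12 | P4 12-18 |
Completion: P0=1  P1=2  P2=4  P3=12  P4=18  P5=8
Turnaround (C−A): P0=1  P1=2  P2=4  P3=10  P4=16  P5=3
Waiting = turnaround − burst: P0=0, P1=1, P2=2, P3=5, P4=10, P5=0
Total waiting = 0 + 1 + 2 + 5 + 10 + 0 = 18

18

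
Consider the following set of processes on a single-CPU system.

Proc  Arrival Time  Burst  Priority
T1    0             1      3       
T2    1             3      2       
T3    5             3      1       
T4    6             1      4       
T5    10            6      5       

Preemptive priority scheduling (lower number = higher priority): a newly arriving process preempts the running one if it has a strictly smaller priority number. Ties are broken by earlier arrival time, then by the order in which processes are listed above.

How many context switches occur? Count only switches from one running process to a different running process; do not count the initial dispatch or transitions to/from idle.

Schedule: | T1 0-1 | T2 1-4 | idle 4-5 | T3 5-8 | T4 8-9 | idle 9-10 | T5 10-16 |
Completion: T1=1  T2=4  T3=8  T4=9  T5=16
Turnaround (C−A): T1=1  T2=3  T3=3  T4=3  T5=6

2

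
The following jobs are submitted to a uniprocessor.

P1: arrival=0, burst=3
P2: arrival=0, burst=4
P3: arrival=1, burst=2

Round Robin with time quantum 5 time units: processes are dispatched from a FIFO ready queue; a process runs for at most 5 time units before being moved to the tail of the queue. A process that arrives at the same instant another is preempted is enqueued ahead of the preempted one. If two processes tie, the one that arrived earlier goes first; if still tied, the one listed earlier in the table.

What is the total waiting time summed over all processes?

9

Gantt: | P1 0-3 | P2 3-7 | P3 7-9 |
Completion: P1=3  P2=7  P3=9
Waiting = turnaround − burst: P1=0, P2=3, P3=6
Total waiting = 0 + 3 + 6 = 9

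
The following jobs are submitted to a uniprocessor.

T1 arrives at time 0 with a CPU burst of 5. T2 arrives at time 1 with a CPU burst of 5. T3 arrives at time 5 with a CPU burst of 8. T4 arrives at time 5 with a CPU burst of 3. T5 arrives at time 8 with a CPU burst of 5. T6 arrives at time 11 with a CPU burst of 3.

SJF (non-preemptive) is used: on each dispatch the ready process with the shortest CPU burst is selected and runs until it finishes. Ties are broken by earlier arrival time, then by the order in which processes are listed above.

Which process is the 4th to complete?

T6

Gantt: | T1 0-5 | T4 5-8 | T2 8-13 | T6 13-16 | T5 16-21 | T3 21-29 |
Completion: T1=5  T2=13  T3=29  T4=8  T5=21  T6=16
Finish order: T1 → T4 → T2 → T6 → T5 → T3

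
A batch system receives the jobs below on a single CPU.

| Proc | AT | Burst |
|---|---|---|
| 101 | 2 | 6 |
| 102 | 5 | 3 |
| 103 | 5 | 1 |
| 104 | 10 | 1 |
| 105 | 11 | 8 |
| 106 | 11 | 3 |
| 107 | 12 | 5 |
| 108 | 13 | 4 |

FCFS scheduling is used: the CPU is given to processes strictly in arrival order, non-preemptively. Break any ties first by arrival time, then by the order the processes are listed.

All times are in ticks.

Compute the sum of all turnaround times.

82

Gantt: | idle 0-2 | 101 2-8 | 102 8-11 | 103 11-12 | 104 12-13 | 105 13-21 | 106 21-24 | 107 24-29 | 108 29-33 |
Completion: 101=8  102=11  103=12  104=13  105=21  106=24  107=29  108=33
Turnaround (C−A): 101=6  102=6  103=7  104=3  105=10  106=13  107=17  108=20
Turnaround = completion − arrival: 101=6, 102=6, 103=7, 104=3, 105=10, 106=13, 107=17, 108=20
Total turnaround = 6 + 6 + 7 + 3 + 10 + 13 + 17 + 20 = 82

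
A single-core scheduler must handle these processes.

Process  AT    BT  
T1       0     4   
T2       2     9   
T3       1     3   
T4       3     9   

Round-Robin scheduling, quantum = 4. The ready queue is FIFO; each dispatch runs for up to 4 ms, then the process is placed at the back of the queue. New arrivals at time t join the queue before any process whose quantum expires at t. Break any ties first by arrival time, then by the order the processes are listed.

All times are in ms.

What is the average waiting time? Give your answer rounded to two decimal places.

7.25

Gantt: | T1 0-4 | T3 4-7 | T2 7-11 | T4 11-15 | T2 15-19 | T4 19-23 | T2 23-24 | T4 24-25 |
Completion: T1=4  T2=24  T3=7  T4=25
Waiting times: T1=0, T2=13, T3=3, T4=13
Average waiting = (0+13+3+13) / 4 = 29/4 = 7.25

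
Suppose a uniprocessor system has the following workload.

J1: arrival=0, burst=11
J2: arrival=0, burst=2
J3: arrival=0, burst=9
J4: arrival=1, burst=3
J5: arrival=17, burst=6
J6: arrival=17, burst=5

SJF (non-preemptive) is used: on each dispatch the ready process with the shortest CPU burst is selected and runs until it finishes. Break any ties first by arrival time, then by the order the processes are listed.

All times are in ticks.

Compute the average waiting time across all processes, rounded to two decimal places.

Schedule: | J2 0-2 | J4 2-5 | J3 5-14 | J1 14-25 | J6 25-30 | J5 30-36 |
Completion: J1=25  J2=2  J3=14  J4=5  J5=36  J6=30
Turnaround (C−A): J1=25  J2=2  J3=14  J4=4  J5=19  J6=13
Waiting times: J1=14, J2=0, J3=5, J4=1, J5=13, J6=8
Average waiting = (14+0+5+1+13+8) / 6 = 41/6 = 6.83

6.83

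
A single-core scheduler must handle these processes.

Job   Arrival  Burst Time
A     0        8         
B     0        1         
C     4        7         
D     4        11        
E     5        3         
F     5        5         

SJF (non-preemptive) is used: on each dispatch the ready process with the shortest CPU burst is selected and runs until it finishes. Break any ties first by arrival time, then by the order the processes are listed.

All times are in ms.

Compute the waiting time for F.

Timeline: | B 0-1 | A 1-9 | E 9-12 | F 12-17 | C 17-24 | D 24-35 |
Completion: A=9  B=1  C=24  D=35  E=12  F=17
Turnaround (C−A): A=9  B=1  C=20  D=31  E=7  F=12
Waiting(F) = turnaround − burst = 12 − 5 = 7

7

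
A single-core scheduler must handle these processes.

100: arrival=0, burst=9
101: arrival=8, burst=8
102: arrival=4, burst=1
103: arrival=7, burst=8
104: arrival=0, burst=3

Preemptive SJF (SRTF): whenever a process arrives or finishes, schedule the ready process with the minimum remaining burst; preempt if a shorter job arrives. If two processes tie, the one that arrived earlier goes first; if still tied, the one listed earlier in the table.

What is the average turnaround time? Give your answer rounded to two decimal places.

10.40

Schedule: | 104 0-3 | 100 3-4 | 102 4-5 | 100 5-13 | 103 13-21 | 101 21-29 |
Completion: 100=13  101=29  102=5  103=21  104=3
Turnaround (C−A): 100=13  101=21  102=1  103=14  104=3
Turnaround times: 100=13, 101=21, 102=1, 103=14, 104=3
Average turnaround = (13+21+1+14+3) / 5 = 52/5 = 10.40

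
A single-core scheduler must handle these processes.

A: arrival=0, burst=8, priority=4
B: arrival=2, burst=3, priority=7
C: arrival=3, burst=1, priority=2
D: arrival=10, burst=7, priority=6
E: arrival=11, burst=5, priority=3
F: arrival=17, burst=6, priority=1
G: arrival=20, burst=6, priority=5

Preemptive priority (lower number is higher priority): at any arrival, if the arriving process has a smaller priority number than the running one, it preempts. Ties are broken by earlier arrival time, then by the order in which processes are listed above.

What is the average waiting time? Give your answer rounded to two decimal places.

7.43

Gantt: | A 0-3 | C 3-4 | A 4-9 | B 9-10 | D 10-11 | E 11-16 | D 16-17 | F 17-23 | G 23-29 | D 29-34 | B 34-36 |
Completion: A=9  B=36  C=4  D=34  E=16  F=23  G=29
Turnaround (C−A): A=9  B=34  C=1  D=24  E=5  F=6  G=9
Waiting times: A=1, B=31, C=0, D=17, E=0, F=0, G=3
Average waiting = (1+31+0+17+0+0+3) / 7 = 52/7 = 7.43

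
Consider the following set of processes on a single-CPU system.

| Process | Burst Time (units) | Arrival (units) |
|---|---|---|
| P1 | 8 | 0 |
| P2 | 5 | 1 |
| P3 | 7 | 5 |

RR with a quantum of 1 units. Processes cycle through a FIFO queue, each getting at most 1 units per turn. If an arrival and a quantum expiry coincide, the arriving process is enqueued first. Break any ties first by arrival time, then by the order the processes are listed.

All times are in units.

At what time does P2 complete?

12

Schedule: | P1 0-1 | P2 1-2 | P1 2-3 | P2 3-4 | P1 4-5 | P2 5-6 | P3 6-7 | P1 7-8 | P2 8-9 | P3 9-10 | P1 10-11 | P2 11-12 | P3 12-13 | P1 13-14 | P3 14-15 | P1 15-16 | P3 16-17 | P1 17-18 | P3 18-20 |
Completion: P1=18  P2=12  P3=20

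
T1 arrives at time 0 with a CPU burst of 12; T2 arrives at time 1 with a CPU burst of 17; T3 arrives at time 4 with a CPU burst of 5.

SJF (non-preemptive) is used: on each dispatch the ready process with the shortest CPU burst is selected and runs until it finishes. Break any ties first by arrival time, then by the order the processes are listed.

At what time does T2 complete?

34

Timeline: | T1 0-12 | T3 12-17 | T2 17-34 |
Completion: T1=12  T2=34  T3=17
Turnaround (C−A): T1=12  T2=33  T3=13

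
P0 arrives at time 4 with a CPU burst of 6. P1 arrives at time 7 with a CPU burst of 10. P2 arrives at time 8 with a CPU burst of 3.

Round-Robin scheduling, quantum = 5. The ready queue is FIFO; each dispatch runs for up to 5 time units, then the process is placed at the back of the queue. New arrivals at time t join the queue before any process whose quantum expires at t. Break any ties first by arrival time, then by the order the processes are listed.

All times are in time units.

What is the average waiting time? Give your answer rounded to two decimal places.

6.67

Schedule: | idle 0-4 | P0 4-9 | P1 9-14 | P2 14-17 | P0 17-18 | P1 18-23 |
Completion: P0=18  P1=23  P2=17
Turnaround (C−A): P0=14  P1=16  P2=9
Waiting times: P0=8, P1=6, P2=6
Average waiting = (8+6+6) / 3 = 20/3 = 6.67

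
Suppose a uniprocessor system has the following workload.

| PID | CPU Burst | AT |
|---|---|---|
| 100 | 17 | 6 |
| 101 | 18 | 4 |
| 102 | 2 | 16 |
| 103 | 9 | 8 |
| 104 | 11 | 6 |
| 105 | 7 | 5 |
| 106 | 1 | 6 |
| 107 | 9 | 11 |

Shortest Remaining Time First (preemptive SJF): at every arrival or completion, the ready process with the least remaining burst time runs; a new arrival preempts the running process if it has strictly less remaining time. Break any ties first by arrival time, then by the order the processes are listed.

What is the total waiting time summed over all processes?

142

Schedule: | idle 0-4 | 101 4-5 | 105 5-6 | 106 6-7 | 105 7-13 | 103 13-16 | 102 16-18 | 103 18-24 | 107 24-33 | 104 33-44 | 101 44-61 | 100 61-78 |
Completion: 100=78  101=61  102=18  103=24  104=44  105=13  106=7  107=33
Waiting = turnaround − burst: 100=55, 101=39, 102=0, 103=7, 104=27, 105=1, 106=0, 107=13
Total waiting = 55 + 39 + 0 + 7 + 27 + 1 + 0 + 13 = 142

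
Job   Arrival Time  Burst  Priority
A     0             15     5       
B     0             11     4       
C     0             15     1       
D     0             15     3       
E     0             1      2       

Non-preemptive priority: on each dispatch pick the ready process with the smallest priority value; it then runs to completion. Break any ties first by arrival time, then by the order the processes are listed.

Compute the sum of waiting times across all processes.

104

Gantt: | C 0-15 | E 15-16 | D 16-31 | B 31-42 | A 42-57 |
Completion: A=57  B=42  C=15  D=31  E=16
Turnaround (C−A): A=57  B=42  C=15  D=31  E=16
Waiting = turnaround − burst: A=42, B=31, C=0, D=16, E=15
Total waiting = 42 + 31 + 0 + 16 + 15 = 104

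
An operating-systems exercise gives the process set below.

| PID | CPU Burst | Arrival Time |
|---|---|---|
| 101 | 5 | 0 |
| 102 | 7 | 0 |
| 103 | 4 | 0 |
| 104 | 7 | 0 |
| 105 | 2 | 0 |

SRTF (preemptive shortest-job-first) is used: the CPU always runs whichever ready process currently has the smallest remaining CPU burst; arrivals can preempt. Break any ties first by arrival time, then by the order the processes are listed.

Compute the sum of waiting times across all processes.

Gantt: | 105 0-2 | 103 2-6 | 101 6-11 | 102 11-18 | 104 18-25 |
Completion: 101=11  102=18  103=6  104=25  105=2
Turnaround (C−A): 101=11  102=18  103=6  104=25  105=2
Waiting = turnaround − burst: 101=6, 102=11, 103=2, 104=18, 105=0
Total waiting = 6 + 11 + 2 + 18 + 0 = 37

37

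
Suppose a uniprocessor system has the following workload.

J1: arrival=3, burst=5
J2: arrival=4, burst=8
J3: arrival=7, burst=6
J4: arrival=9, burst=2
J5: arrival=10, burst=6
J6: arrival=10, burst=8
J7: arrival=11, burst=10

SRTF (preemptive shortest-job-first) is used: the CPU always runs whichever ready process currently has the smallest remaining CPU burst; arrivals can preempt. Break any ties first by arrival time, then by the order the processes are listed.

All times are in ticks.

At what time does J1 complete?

Schedule: | idle 0-3 | J1 3-8 | J3 8-9 | J4 9-11 | J3 11-16 | J5 16-22 | J2 22-30 | J6 30-38 | J7 38-48 |
Completion: J1=8  J2=30  J3=16  J4=11  J5=22  J6=38  J7=48
Turnaround (C−A): J1=5  J2=26  J3=9  J4=2  J5=12  J6=28  J7=37

8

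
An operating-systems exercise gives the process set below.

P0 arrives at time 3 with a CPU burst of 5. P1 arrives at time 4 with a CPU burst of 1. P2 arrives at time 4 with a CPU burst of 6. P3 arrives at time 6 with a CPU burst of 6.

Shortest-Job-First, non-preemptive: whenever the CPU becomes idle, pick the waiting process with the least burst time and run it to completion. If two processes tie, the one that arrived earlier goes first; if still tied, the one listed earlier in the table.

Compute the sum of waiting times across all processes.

Gantt: | idle 0-3 | P0 3-8 | P1 8-9 | P2 9-15 | P3 15-21 |
Completion: P0=8  P1=9  P2=15  P3=21
Waiting = turnaround − burst: P0=0, P1=4, P2=5, P3=9
Total waiting = 0 + 4 + 5 + 9 = 18

18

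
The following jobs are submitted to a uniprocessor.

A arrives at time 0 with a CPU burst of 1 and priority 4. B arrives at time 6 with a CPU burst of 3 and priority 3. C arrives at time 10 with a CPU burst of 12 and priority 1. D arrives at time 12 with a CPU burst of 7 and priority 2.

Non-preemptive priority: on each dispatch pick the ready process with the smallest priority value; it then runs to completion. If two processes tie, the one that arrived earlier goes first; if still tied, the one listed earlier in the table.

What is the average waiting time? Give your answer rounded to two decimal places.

2.50

Timeline: | A 0-1 | idle 1-6 | B 6-9 | idle 9-10 | C 10-22 | D 22-29 |
Completion: A=1  B=9  C=22  D=29
Turnaround (C−A): A=1  B=3  C=12  D=17
Waiting times: A=0, B=0, C=0, D=10
Average waiting = (0+0+0+10) / 4 = 10/4 = 2.50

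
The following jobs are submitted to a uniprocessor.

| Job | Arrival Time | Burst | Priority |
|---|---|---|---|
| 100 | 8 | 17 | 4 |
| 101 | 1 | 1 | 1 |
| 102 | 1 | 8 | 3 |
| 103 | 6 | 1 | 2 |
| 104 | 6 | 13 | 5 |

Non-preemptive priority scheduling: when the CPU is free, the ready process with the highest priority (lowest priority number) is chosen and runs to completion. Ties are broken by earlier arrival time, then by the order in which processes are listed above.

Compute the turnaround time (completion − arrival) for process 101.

1

Timeline: | idle 0-1 | 101 1-2 | 102 2-10 | 103 10-11 | 100 11-28 | 104 28-41 |
Completion: 100=28  101=2  102=10  103=11  104=41
Turnaround (C−A): 100=20  101=1  102=9  103=5  104=35
Turnaround(101) = completion − arrival = 2 − 1 = 1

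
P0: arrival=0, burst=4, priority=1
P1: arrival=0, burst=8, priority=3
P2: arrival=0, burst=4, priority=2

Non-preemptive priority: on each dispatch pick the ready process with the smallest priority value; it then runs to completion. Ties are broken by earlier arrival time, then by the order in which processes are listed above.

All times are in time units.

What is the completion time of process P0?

Schedule: | P0 0-4 | P2 4-8 | P1 8-16 |
Completion: P0=4  P1=16  P2=8
Turnaround (C−A): P0=4  P1=16  P2=8

4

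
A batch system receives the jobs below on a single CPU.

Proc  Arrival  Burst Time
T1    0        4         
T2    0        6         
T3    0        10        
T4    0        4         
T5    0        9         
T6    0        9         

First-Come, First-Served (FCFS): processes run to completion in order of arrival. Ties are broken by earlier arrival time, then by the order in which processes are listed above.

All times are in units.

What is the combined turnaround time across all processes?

133

Gantt: | T1 0-4 | T2 4-10 | T3 10-20 | T4 20-24 | T5 24-33 | T6 33-42 |
Completion: T1=4  T2=10  T3=20  T4=24  T5=33  T6=42
Turnaround (C−A): T1=4  T2=10  T3=20  T4=24  T5=33  T6=42
Turnaround = completion − arrival: T1=4, T2=10, T3=20, T4=24, T5=33, T6=42
Total turnaround = 4 + 10 + 20 + 24 + 33 + 42 = 133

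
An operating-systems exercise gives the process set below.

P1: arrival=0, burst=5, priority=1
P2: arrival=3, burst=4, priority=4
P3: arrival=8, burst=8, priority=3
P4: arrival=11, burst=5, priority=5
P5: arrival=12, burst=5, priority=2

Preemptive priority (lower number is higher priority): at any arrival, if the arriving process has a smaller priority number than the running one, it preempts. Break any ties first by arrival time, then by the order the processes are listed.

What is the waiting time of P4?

Gantt: | P1 0-5 | P2 5-8 | P3 8-12 | P5 12-17 | P3 17-21 | P2 21-22 | P4 22-27 |
Completion: P1=5  P2=22  P3=21  P4=27  P5=17
Waiting(P4) = turnaround − burst = 16 − 5 = 11

11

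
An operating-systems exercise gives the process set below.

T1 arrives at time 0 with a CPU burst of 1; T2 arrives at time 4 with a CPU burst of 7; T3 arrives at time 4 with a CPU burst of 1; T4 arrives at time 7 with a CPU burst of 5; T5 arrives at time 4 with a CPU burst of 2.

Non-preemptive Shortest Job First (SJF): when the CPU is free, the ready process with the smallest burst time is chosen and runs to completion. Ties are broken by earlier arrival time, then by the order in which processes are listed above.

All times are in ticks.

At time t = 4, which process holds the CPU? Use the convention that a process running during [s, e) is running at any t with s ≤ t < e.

T3

Schedule: | T1 0-1 | idle 1-4 | T3 4-5 | T5 5-7 | T4 7-12 | T2 12-19 |
Completion: T1=1  T2=19  T3=5  T4=12  T5=7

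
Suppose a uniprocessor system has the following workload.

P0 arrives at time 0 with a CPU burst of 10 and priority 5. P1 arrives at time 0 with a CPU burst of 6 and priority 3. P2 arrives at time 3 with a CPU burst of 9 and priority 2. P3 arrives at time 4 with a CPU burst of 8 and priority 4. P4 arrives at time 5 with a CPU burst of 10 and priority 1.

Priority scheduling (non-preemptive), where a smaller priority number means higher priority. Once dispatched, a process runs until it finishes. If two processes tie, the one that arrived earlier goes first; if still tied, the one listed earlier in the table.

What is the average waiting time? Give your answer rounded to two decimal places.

13.60

Gantt: | P1 0-6 | P4 6-16 | P2 16-25 | P3 25-33 | P0 33-43 |
Completion: P0=43  P1=6  P2=25  P3=33  P4=16
Turnaround (C−A): P0=43  P1=6  P2=22  P3=29  P4=11
Waiting times: P0=33, P1=0, P2=13, P3=21, P4=1
Average waiting = (33+0+13+21+1) / 5 = 68/5 = 13.60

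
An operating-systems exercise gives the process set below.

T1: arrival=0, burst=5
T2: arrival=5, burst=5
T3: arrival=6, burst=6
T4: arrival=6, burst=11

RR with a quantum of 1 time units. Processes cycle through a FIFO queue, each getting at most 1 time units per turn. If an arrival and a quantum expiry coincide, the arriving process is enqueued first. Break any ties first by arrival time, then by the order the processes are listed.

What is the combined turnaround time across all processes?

Schedule: | T1 0-5 | T2 5-6 | T3 6-7 | T4 7-8 | T2 8-9 | T3 9-10 | T4 10-11 | T2 11-12 | T3 12-13 | T4 13-14 | T2 14-15 | T3 15-16 | T4 16-17 | T2 17-18 | T3 18-19 | T4 19-20 | T3 20-21 | T4 21-27 |
Completion: T1=5  T2=18  T3=21  T4=27
Turnaround (C−A): T1=5  T2=13  T3=15  T4=21
Turnaround = completion − arrival: T1=5, T2=13, T3=15, T4=21
Total turnaround = 5 + 13 + 15 + 21 = 54

54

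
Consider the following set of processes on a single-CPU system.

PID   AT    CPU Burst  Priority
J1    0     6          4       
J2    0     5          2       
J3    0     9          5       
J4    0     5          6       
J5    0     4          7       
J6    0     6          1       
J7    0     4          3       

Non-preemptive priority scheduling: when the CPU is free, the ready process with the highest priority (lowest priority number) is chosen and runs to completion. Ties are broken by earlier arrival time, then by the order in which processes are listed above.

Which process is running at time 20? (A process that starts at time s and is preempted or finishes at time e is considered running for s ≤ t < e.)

Gantt: | J6 0-6 | J2 6-11 | J7 11-15 | J1 15-21 | J3 21-30 | J4 30-35 | J5 35-39 |
Completion: J1=21  J2=11  J3=30  J4=35  J5=39  J6=6  J7=15

J1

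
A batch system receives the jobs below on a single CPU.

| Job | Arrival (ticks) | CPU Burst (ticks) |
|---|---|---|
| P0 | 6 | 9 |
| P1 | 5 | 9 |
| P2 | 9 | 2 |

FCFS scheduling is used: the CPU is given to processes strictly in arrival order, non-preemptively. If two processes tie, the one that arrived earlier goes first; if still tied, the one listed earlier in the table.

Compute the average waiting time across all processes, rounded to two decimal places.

7.33

Timeline: | idle 0-5 | P1 5-14 | P0 14-23 | P2 23-25 |
Completion: P0=23  P1=14  P2=25
Waiting times: P0=8, P1=0, P2=14
Average waiting = (8+0+14) / 3 = 22/3 = 7.33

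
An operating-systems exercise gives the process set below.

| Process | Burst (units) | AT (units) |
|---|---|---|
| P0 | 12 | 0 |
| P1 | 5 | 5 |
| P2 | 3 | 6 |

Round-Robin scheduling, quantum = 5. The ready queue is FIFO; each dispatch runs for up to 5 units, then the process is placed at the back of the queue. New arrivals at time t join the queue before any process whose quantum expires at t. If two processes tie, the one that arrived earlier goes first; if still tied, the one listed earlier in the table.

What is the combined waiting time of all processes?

Timeline: | P0 0-5 | P1 5-10 | P0 10-15 | P2 15-18 | P0 18-20 |
Completion: P0=20  P1=10  P2=18
Turnaround (C−A): P0=20  P1=5  P2=12
Waiting = turnaround − burst: P0=8, P1=0, P2=9
Total waiting = 8 + 0 + 9 = 17

17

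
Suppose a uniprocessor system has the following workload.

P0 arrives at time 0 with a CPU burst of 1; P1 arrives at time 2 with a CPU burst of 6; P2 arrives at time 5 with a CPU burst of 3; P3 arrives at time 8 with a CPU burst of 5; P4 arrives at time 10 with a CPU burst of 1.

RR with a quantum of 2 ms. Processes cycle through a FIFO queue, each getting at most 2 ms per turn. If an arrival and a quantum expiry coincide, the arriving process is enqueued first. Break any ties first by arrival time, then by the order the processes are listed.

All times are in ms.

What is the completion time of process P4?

Timeline: | P0 0-1 | idle 1-2 | P1 2-6 | P2 6-8 | P1 8-10 | P3 10-12 | P2 12-13 | P4 13-14 | P3 14-17 |
Completion: P0=1  P1=10  P2=13  P3=17  P4=14

14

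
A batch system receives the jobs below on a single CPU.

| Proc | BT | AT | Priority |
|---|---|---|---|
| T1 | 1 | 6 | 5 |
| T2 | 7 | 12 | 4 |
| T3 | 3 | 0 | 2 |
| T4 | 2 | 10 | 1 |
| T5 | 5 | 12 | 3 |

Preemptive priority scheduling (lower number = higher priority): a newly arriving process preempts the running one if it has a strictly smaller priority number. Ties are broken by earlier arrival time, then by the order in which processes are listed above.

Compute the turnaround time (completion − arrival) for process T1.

Timeline: | T3 0-3 | idle 3-6 | T1 6-7 | idle 7-10 | T4 10-12 | T5 12-17 | T2 17-24 |
Completion: T1=7  T2=24  T3=3  T4=12  T5=17
Turnaround (C−A): T1=1  T2=12  T3=3  T4=2  T5=5
Turnaround(T1) = completion − arrival = 7 − 6 = 1

1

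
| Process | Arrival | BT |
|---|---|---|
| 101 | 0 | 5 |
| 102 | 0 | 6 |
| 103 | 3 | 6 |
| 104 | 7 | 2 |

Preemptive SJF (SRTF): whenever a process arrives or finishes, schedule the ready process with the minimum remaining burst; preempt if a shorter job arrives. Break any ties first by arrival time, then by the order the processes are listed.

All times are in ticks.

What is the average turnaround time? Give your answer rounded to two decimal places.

9.00

Gantt: | 101 0-5 | 102 5-7 | 104 7-9 | 102 9-13 | 103 13-19 |
Completion: 101=5  102=13  103=19  104=9
Turnaround (C−A): 101=5  102=13  103=16  104=2
Turnaround times: 101=5, 102=13, 103=16, 104=2
Average turnaround = (5+13+16+2) / 4 = 36/4 = 9.00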